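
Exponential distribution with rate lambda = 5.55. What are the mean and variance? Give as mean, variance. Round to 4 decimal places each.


mean = 1/lam, var = 1/lam^2
mean = 1 / 5.55 = 20/111 ≈ 0.180180
lam^2 = 5.55^2 = 30.8025
var = 1 / 30.8025 ≈ 0.032465

0.1802, 0.0325


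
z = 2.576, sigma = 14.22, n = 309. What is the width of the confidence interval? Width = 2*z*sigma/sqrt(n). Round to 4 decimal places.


width = 2*z*sigma/sqrt(n)
2*z*sigma = 2 * 2.576 * 14.22 = 73.26144
sqrt(309) ≈ 17.578396
width = 73.26144 / 17.578396 ≈ 4.167698

4.1677


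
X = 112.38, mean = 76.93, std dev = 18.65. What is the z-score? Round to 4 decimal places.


z = (X - mu) / sigma
X - mu = 112.38 - 76.93 = 35.45
z = 35.45 / 18.65 = 709/373 ≈ 1.900804

1.9008


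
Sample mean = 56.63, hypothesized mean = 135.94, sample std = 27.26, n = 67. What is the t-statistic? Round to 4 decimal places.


t = (xbar - mu0) / (s/sqrt(n))
xbar - mu0 = 56.63 - 135.94 = -79.31
sqrt(67) ≈ 8.18535277
s/sqrt(n) = 27.26 / 8.18535277 ≈ 3.33033905
t = -79.31 / 3.33033905 ≈ -23.814392

-23.8144


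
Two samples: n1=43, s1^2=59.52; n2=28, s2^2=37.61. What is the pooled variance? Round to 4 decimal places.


sp^2 = ((n1-1)*s1^2 + (n2-1)*s2^2)/(n1+n2-2)
(n1-1)*s1^2 = 42 * 59.52 = 2499.84
(n2-1)*s2^2 = 27 * 37.61 = 1015.47
numerator = 2499.84 + 1015.47 = 3515.31
n1+n2-2 = 69
sp^2 = 3515.31 / 69 = 117177/2300 ≈ 50.946522

50.9465


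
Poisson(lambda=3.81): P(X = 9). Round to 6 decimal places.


P = e^(-lam) * lam^k / k!
e^(-3.81) ≈ 0.02214818
lam^k = 3.81^9 ≈ 169170.557717
k! = 9! = 362880
P = 0.02214818 * 169170.557717 / 362880 ≈ 0.010325

0.010325


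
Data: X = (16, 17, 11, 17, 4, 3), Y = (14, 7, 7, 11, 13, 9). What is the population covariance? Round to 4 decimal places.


Cov = (1/n)*sum((xi-xbar)(yi-ybar))
n = 6, xbar = 68/6 = 34/3 ≈ 11.333333, ybar = 61/6 ≈ 10.166667
sum((xi-xbar)(yi-ybar)) = -16/3 ≈ -5.333333
Cov = -5.333333 / 6 = -8/9 ≈ -0.888889

-0.8889


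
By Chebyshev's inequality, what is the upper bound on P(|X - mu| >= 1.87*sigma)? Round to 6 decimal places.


P <= 1/k^2
k^2 = 1.87^2 = 3.4969
1/k^2 = 1 / 3.4969 ≈ 0.28596757

0.285968


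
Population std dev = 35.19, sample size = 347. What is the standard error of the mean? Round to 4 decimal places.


SE = sigma / sqrt(n)
sqrt(347) ≈ 18.627936
SE = 35.19 / 18.627936 ≈ 1.889098

1.8891


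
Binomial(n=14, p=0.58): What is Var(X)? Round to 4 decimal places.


Var = n*p*(1-p) = 14 * 0.58 * 0.42 = 3.4104

3.4104


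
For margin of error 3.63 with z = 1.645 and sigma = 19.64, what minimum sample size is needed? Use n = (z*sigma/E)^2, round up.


z*sigma/E = 1.645 * 19.64 / 3.63 ≈ 8.900220
(z*sigma/E)^2 ≈ 79.213923
round up: n = 80

80


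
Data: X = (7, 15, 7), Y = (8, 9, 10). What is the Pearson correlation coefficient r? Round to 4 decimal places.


r = sum((xi-xbar)(yi-ybar)) / sqrt(sum((xi-xbar)^2) * sum((yi-ybar)^2))
n = 3, xbar = 29/3 ≈ 9.666667, ybar = 27/3 = 9
Sxy = sum((xi-xbar)(yi-ybar)) = 0
Sxx = sum((xi-xbar)^2) = 128/3 ≈ 42.666667
Syy = sum((yi-ybar)^2) = 2
sqrt(Sxx*Syy) ≈ 9.237604
r = Sxy / sqrt(Sxx*Syy) = 0 / 9.237604 ≈ 0.000000

0.0000


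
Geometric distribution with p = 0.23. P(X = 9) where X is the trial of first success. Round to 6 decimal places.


P = (1-p)^(k-1) * p
(1-p)^(k-1) = 0.77^8 ≈ 0.1235736
P = 0.1235736 * 0.23 ≈ 0.02842193

0.028422


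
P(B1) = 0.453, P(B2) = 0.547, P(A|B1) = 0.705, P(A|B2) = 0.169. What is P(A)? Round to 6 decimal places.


P(A) = P(A|B1)*P(B1) + P(A|B2)*P(B2)
P(A|B1)*P(B1) = 0.705 * 0.453 = 0.319365
P(A|B2)*P(B2) = 0.169 * 0.547 = 0.092443
P(A) = 0.319365 + 0.092443 = 0.411808

0.411808


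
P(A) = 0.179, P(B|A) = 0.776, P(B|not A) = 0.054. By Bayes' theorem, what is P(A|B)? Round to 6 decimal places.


P(A|B) = P(B|A)*P(A) / P(B), P(B) = P(B|A)*P(A) + P(B|not A)*P(not A)
P(B|A)*P(A) = 0.776 * 0.179 = 0.138904
P(B|not A)*P(not A) = 0.054 * 0.821 = 0.044334
P(B) = 0.138904 + 0.044334 = 0.183238
P(A|B) = 0.138904 / 0.183238 ≈ 0.75805237

0.758052


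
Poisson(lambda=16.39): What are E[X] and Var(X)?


E[X] = Var(X) = lambda = 16.39

16.39, 16.39


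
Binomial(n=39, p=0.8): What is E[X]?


E[X] = n*p = 39 * 0.8 = 31.2

31.2


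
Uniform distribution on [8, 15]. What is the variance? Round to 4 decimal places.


Var = (b-a)^2 / 12
(b-a)^2 = (15 - 8)^2 = 49
Var = 49/12 ≈ 4.083333

4.0833


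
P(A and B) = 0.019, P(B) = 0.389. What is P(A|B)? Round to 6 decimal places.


P(A|B) = P(A and B) / P(B) = 0.019 / 0.389 = 19/389 ≈ 0.04884319

0.048843


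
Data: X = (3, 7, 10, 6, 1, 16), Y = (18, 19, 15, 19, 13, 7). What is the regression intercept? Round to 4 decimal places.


a = ybar - b*xbar, where b = sum((xi-xbar)(yi-ybar)) / sum((xi-xbar)^2)
n = 6, xbar = 43/6 ≈ 7.166667, ybar = 91/6 ≈ 15.166667
Sxy = sum((xi-xbar)(yi-ybar)) = -457/6 ≈ -76.166667
Sxx = sum((xi-xbar)^2) = 857/6 ≈ 142.833333
b = Sxy / Sxx = -457/857 ≈ -0.533256
a = 15.166667 - (-0.533256) * 7.166667 = 16273/857 ≈ 18.988331

18.9883


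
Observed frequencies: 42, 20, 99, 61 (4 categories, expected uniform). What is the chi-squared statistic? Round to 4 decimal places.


chi2 = sum((O-E)^2/E), E = total/4
total = 222, E = 222/4 = 55.5
(42 - 55.5)^2 / 55.5 = 182.25 / 55.5 = 243/74 ≈ 3.283784
(20 - 55.5)^2 / 55.5 = 1260.25 / 55.5 = 5041/222 ≈ 22.707207
(99 - 55.5)^2 / 55.5 = 1892.25 / 55.5 = 2523/74 ≈ 34.094595
(61 - 55.5)^2 / 55.5 = 30.25 / 55.5 = 121/222 ≈ 0.545045
chi2 = 6730/111 ≈ 60.630631

60.6306


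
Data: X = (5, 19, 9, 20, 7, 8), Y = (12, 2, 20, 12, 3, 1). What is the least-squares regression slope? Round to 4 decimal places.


b = sum((xi-xbar)(yi-ybar)) / sum((xi-xbar)^2)
n = 6, xbar = 68/6 = 34/3 ≈ 11.333333, ybar = 50/6 = 25/3 ≈ 8.333333
Sxy = sum((xi-xbar)(yi-ybar)) = -59/3 ≈ -19.666667
Sxx = sum((xi-xbar)^2) = 628/3 ≈ 209.333333
b = Sxy / Sxx = -59/628 ≈ -0.093949

-0.0939


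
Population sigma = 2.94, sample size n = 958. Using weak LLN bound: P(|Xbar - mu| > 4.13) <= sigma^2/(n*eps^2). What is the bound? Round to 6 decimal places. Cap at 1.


bound = min(1, sigma^2/(n*eps^2))
sigma^2 = 2.94^2 = 8.6436
n*eps^2 = 958 * 4.13^2 = 958 * 17.0569 = 16340.5102
sigma^2/(n*eps^2) = 8.6436 / 16340.5102 ≈ 0.00052897

0.000529


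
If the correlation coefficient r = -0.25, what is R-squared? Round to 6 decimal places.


R^2 = r^2 = (-0.25)^2 = 0.0625

0.062500


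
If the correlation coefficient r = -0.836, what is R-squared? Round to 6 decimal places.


R^2 = r^2 = (-0.836)^2 = 0.698896

0.698896


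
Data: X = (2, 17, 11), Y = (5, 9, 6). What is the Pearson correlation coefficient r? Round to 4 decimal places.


r = sum((xi-xbar)(yi-ybar)) / sqrt(sum((xi-xbar)^2) * sum((yi-ybar)^2))
n = 3, xbar = 30/3 = 10, ybar = 20/3 ≈ 6.666667
Sxy = sum((xi-xbar)(yi-ybar)) = 29
Sxx = sum((xi-xbar)^2) = 114
Syy = sum((yi-ybar)^2) = 26/3 ≈ 8.666667
sqrt(Sxx*Syy) ≈ 31.432467
r = Sxy / sqrt(Sxx*Syy) = 29 / 31.432467 ≈ 0.922613

0.9226


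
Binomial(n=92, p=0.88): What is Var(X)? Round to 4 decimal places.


Var = n*p*(1-p) = 92 * 0.88 * 0.12 = 9.7152

9.7152


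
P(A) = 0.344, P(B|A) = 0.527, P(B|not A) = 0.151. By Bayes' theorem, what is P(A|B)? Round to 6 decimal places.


P(A|B) = P(B|A)*P(A) / P(B), P(B) = P(B|A)*P(A) + P(B|not A)*P(not A)
P(B|A)*P(A) = 0.527 * 0.344 = 0.181288
P(B|not A)*P(not A) = 0.151 * 0.656 = 0.099056
P(B) = 0.181288 + 0.099056 = 0.280344
P(A|B) = 0.181288 / 0.280344 ≈ 0.64666267

0.646663


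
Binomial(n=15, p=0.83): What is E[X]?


E[X] = n*p = 15 * 0.83 = 12.45

12.45


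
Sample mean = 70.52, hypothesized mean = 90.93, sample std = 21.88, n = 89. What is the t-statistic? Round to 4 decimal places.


t = (xbar - mu0) / (s/sqrt(n))
xbar - mu0 = 70.52 - 90.93 = -20.41
sqrt(89) ≈ 9.43398113
s/sqrt(n) = 21.88 / 9.43398113 ≈ 2.31927536
t = -20.41 / 2.31927536 ≈ -8.800162

-8.8002


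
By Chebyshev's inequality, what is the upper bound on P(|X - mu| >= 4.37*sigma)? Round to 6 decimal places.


P <= 1/k^2
k^2 = 4.37^2 = 19.0969
1/k^2 = 1 / 19.0969 ≈ 0.05236452

0.052365


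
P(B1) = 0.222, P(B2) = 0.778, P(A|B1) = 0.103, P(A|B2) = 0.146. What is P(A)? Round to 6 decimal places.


P(A) = P(A|B1)*P(B1) + P(A|B2)*P(B2)
P(A|B1)*P(B1) = 0.103 * 0.222 = 0.022866
P(A|B2)*P(B2) = 0.146 * 0.778 = 0.113588
P(A) = 0.022866 + 0.113588 = 0.136454

0.136454


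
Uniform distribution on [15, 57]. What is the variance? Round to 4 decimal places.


Var = (b-a)^2 / 12
(b-a)^2 = (57 - 15)^2 = 1764
Var = 1764/12 = 147

147.0000


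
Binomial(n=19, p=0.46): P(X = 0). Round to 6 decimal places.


P = C(n,k) * p^k * (1-p)^(n-k)
C(19,0) = 1
p^k = 0.46^0 = 1
(1-p)^(n-k) = 0.54^19 ≈ 0.000008231547
P = 1 * 1 * 0.000008231547 ≈ 0.000008

0.000008


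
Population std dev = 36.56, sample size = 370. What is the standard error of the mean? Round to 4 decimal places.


SE = sigma / sqrt(n)
sqrt(370) ≈ 19.235384
SE = 36.56 / 19.235384 ≈ 1.900664

1.9007


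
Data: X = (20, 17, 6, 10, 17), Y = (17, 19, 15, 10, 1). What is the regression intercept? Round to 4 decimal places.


a = ybar - b*xbar, where b = sum((xi-xbar)(yi-ybar)) / sum((xi-xbar)^2)
n = 5, xbar = 70/5 = 14, ybar = 62/5 = 12.4
Sxy = sum((xi-xbar)(yi-ybar)) = 2
Sxx = sum((xi-xbar)^2) = 134
b = Sxy / Sxx = 1/67 ≈ 0.014925
a = 12.4 - 0.014925 * 14 = 4084/335 ≈ 12.191045

12.1910


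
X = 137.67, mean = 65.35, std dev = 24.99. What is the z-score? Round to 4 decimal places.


z = (X - mu) / sigma
X - mu = 137.67 - 65.35 = 72.32
z = 72.32 / 24.99 = 7232/2499 ≈ 2.893958

2.8940


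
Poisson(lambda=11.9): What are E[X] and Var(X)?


E[X] = Var(X) = lambda = 11.9

11.9, 11.9


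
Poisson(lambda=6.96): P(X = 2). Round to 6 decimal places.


P = e^(-lam) * lam^k / k!
e^(-6.96) ≈ 0.0009490966
lam^k = 6.96^2 = 48.4416
k! = 2! = 2
P = 0.0009490966 * 48.4416 / 2 ≈ 0.022988

0.022988


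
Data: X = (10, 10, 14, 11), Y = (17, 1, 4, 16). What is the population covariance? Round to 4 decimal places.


Cov = (1/n)*sum((xi-xbar)(yi-ybar))
n = 4, xbar = 45/4 = 11.25, ybar = 38/4 = 9.5
sum((xi-xbar)(yi-ybar)) = -15.5
Cov = -15.5 / 4 = -3.875

-3.8750


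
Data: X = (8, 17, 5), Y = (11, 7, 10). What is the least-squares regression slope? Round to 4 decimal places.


b = sum((xi-xbar)(yi-ybar)) / sum((xi-xbar)^2)
n = 3, xbar = 30/3 = 10, ybar = 28/3 ≈ 9.333333
Sxy = sum((xi-xbar)(yi-ybar)) = -23
Sxx = sum((xi-xbar)^2) = 78
b = Sxy / Sxx = -23/78 ≈ -0.294872

-0.2949


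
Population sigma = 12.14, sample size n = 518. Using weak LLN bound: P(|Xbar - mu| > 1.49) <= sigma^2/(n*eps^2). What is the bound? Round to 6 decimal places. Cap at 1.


bound = min(1, sigma^2/(n*eps^2))
sigma^2 = 12.14^2 = 147.3796
n*eps^2 = 518 * 1.49^2 = 518 * 2.2201 = 1150.0118
sigma^2/(n*eps^2) = 147.3796 / 1150.0118 ≈ 0.12815486

0.128155


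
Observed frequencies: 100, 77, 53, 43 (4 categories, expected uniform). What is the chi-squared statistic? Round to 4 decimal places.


chi2 = sum((O-E)^2/E), E = total/4
total = 273, E = 273/4 = 68.25
(100 - 68.25)^2 / 68.25 = 1008.0625 / 68.25 = 16129/1092 ≈ 14.770147
(77 - 68.25)^2 / 68.25 = 76.5625 / 68.25 = 175/156 ≈ 1.121795
(53 - 68.25)^2 / 68.25 = 232.5625 / 68.25 = 3721/1092 ≈ 3.407509
(43 - 68.25)^2 / 68.25 = 637.5625 / 68.25 = 10201/1092 ≈ 9.341575
chi2 = 1117/39 ≈ 28.641026

28.6410


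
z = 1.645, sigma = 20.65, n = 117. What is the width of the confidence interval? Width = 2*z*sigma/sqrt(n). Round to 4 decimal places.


width = 2*z*sigma/sqrt(n)
2*z*sigma = 2 * 1.645 * 20.65 = 67.9385
sqrt(117) ≈ 10.816654
width = 67.9385 / 10.816654 ≈ 6.280917

6.2809


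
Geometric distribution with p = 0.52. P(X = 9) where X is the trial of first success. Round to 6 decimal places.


P = (1-p)^(k-1) * p
(1-p)^(k-1) = 0.48^8 ≈ 0.002817928
P = 0.002817928 * 0.52 ≈ 0.001465323

0.001465


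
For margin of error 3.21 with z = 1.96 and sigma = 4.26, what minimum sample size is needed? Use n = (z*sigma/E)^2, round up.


z*sigma/E = 1.96 * 4.26 / 3.21 = 6958/2675 ≈ 2.601121
(z*sigma/E)^2 ≈ 6.765833
round up: n = 7

7


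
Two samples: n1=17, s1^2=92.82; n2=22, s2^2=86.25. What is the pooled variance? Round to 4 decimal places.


sp^2 = ((n1-1)*s1^2 + (n2-1)*s2^2)/(n1+n2-2)
(n1-1)*s1^2 = 16 * 92.82 = 1485.12
(n2-1)*s2^2 = 21 * 86.25 = 1811.25
numerator = 1485.12 + 1811.25 = 3296.37
n1+n2-2 = 37
sp^2 = 3296.37 / 37 = 329637/3700 ≈ 89.091081

89.0911


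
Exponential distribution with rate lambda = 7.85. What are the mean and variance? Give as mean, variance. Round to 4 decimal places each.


mean = 1/lam, var = 1/lam^2
mean = 1 / 7.85 = 20/157 ≈ 0.127389
lam^2 = 7.85^2 = 61.6225
var = 1 / 61.6225 ≈ 0.016228

0.1274, 0.0162


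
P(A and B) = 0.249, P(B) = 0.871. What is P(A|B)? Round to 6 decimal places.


P(A|B) = P(A and B) / P(B) = 0.249 / 0.871 = 249/871 ≈ 0.28587830

0.285878


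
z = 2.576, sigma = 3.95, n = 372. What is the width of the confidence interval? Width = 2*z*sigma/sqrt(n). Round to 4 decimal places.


width = 2*z*sigma/sqrt(n)
2*z*sigma = 2 * 2.576 * 3.95 = 20.3504
sqrt(372) ≈ 19.287302
width = 20.3504 / 19.287302 ≈ 1.055119

1.0551


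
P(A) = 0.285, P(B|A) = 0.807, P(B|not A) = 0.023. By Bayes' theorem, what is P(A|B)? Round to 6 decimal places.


P(A|B) = P(B|A)*P(A) / P(B), P(B) = P(B|A)*P(A) + P(B|not A)*P(not A)
P(B|A)*P(A) = 0.807 * 0.285 = 0.229995
P(B|not A)*P(not A) = 0.023 * 0.715 = 0.016445
P(B) = 0.229995 + 0.016445 = 0.24644
P(A|B) = 0.229995 / 0.24644 ≈ 0.93326976

0.933270


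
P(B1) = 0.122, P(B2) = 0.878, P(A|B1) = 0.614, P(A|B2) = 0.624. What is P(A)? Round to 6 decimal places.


P(A) = P(A|B1)*P(B1) + P(A|B2)*P(B2)
P(A|B1)*P(B1) = 0.614 * 0.122 = 0.074908
P(A|B2)*P(B2) = 0.624 * 0.878 = 0.547872
P(A) = 0.074908 + 0.547872 = 0.62278

0.622780


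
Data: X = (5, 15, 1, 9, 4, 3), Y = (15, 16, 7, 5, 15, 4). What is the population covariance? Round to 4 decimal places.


Cov = (1/n)*sum((xi-xbar)(yi-ybar))
n = 6, xbar = 37/6 ≈ 6.166667, ybar = 62/6 = 31/3 ≈ 10.333333
sum((xi-xbar)(yi-ybar)) = 170/3 ≈ 56.666667
Cov = 56.666667 / 6 = 85/9 ≈ 9.444444

9.4444


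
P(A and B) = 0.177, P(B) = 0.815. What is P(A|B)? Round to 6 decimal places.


P(A|B) = P(A and B) / P(B) = 0.177 / 0.815 = 177/815 ≈ 0.21717791

0.217178


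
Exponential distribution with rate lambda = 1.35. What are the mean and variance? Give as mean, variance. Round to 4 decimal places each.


mean = 1/lam, var = 1/lam^2
mean = 1 / 1.35 = 20/27 ≈ 0.740741
lam^2 = 1.35^2 = 1.8225
var = 1 / 1.8225 = 400/729 ≈ 0.548697

0.7407, 0.5487


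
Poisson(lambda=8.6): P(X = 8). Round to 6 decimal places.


P = e^(-lam) * lam^k / k!
e^(-8.6) ≈ 0.0001841058
lam^k = 8.6^8 ≈ 29921792.710659
k! = 8! = 40320
P = 0.0001841058 * 29921792.710659 / 40320 ≈ 0.136626

0.136626


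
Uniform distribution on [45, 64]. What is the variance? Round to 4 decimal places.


Var = (b-a)^2 / 12
(b-a)^2 = (64 - 45)^2 = 361
Var = 361/12 ≈ 30.083333

30.0833


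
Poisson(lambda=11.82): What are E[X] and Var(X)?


E[X] = Var(X) = lambda = 11.82

11.82, 11.82


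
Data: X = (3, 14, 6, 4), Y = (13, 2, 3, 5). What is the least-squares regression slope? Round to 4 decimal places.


b = sum((xi-xbar)(yi-ybar)) / sum((xi-xbar)^2)
n = 4, xbar = 27/4 = 6.75, ybar = 23/4 = 5.75
Sxy = sum((xi-xbar)(yi-ybar)) = -50.25
Sxx = sum((xi-xbar)^2) = 74.75
b = Sxy / Sxx = -201/299 ≈ -0.672241

-0.6722


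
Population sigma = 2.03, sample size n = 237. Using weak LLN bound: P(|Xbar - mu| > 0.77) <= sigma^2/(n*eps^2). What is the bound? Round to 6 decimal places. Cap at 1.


bound = min(1, sigma^2/(n*eps^2))
sigma^2 = 2.03^2 = 4.1209
n*eps^2 = 237 * 0.77^2 = 237 * 0.5929 = 140.5173
sigma^2/(n*eps^2) = 4.1209 / 140.5173 ≈ 0.02932664

0.029327


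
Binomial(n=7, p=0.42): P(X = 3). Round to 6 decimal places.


P = C(n,k) * p^k * (1-p)^(n-k)
C(7,3) = 35
p^k = 0.42^3 = 0.074088
(1-p)^(n-k) = 0.58^4 ≈ 0.1131650
P = 35 * 0.074088 * 0.1131650 ≈ 0.293446

0.293446


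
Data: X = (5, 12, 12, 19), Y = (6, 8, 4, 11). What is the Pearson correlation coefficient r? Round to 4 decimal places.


r = sum((xi-xbar)(yi-ybar)) / sqrt(sum((xi-xbar)^2) * sum((yi-ybar)^2))
n = 4, xbar = 48/4 = 12, ybar = 29/4 = 7.25
Sxy = sum((xi-xbar)(yi-ybar)) = 35
Sxx = sum((xi-xbar)^2) = 98
Syy = sum((yi-ybar)^2) = 26.75
sqrt(Sxx*Syy) ≈ 51.200586
r = Sxy / sqrt(Sxx*Syy) = 35 / 51.200586 ≈ 0.683586

0.6836


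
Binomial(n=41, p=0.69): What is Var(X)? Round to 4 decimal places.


Var = n*p*(1-p) = 41 * 0.69 * 0.31 = 8.7699

8.7699


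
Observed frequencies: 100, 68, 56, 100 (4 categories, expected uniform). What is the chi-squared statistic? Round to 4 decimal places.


chi2 = sum((O-E)^2/E), E = total/4
total = 324, E = 324/4 = 81
(100 - 81)^2 / 81 = 361 / 81 = 361/81 ≈ 4.456790
(68 - 81)^2 / 81 = 169 / 81 = 169/81 ≈ 2.086420
(56 - 81)^2 / 81 = 625 / 81 = 625/81 ≈ 7.716049
(100 - 81)^2 / 81 = 361 / 81 = 361/81 ≈ 4.456790
chi2 = 1516/81 ≈ 18.716049

18.7160


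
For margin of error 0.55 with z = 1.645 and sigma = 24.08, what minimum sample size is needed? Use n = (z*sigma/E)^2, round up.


z*sigma/E = 1.645 * 24.08 / 0.55 = 99029/1375 ≈ 72.021091
(z*sigma/E)^2 ≈ 5187.037536
round up: n = 5188

5188


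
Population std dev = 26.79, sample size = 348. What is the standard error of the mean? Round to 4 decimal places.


SE = sigma / sqrt(n)
sqrt(348) ≈ 18.654758
SE = 26.79 / 18.654758 ≈ 1.436095

1.4361


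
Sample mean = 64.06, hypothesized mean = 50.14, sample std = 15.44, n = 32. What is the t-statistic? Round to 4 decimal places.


t = (xbar - mu0) / (s/sqrt(n))
xbar - mu0 = 64.06 - 50.14 = 13.92
sqrt(32) ≈ 5.65685425
s/sqrt(n) = 15.44 / 5.65685425 ≈ 2.72943218
t = 13.92 / 2.72943218 ≈ 5.099962

5.1000


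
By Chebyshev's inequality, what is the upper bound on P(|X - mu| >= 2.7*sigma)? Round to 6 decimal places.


P <= 1/k^2
k^2 = 2.7^2 = 7.29
1/k^2 = 1 / 7.29 = 100/729 ≈ 0.13717421

0.137174


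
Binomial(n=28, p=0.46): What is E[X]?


E[X] = n*p = 28 * 0.46 = 12.88

12.88


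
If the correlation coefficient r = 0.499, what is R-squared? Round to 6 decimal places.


R^2 = r^2 = (0.499)^2 = 0.249001

0.249001


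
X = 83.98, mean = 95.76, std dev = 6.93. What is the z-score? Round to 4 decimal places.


z = (X - mu) / sigma
X - mu = 83.98 - 95.76 = -11.78
z = -11.78 / 6.93 = -1178/693 ≈ -1.699856

-1.6999


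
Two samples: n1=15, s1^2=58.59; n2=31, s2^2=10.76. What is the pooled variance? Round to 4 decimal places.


sp^2 = ((n1-1)*s1^2 + (n2-1)*s2^2)/(n1+n2-2)
(n1-1)*s1^2 = 14 * 58.59 = 820.26
(n2-1)*s2^2 = 30 * 10.76 = 322.8
numerator = 820.26 + 322.8 = 1143.06
n1+n2-2 = 44
sp^2 = 1143.06 / 44 = 57153/2200 ≈ 25.978636

25.9786


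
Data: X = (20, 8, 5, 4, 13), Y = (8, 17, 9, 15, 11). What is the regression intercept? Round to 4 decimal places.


a = ybar - b*xbar, where b = sum((xi-xbar)(yi-ybar)) / sum((xi-xbar)^2)
n = 5, xbar = 50/5 = 10, ybar = 60/5 = 12
Sxy = sum((xi-xbar)(yi-ybar)) = -56
Sxx = sum((xi-xbar)^2) = 174
b = Sxy / Sxx = -28/87 ≈ -0.321839
a = 12 - (-0.321839) * 10 = 1324/87 ≈ 15.218391

15.2184


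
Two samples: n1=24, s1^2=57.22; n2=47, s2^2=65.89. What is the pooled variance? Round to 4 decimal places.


sp^2 = ((n1-1)*s1^2 + (n2-1)*s2^2)/(n1+n2-2)
(n1-1)*s1^2 = 23 * 57.22 = 1316.06
(n2-1)*s2^2 = 46 * 65.89 = 3030.94
numerator = 1316.06 + 3030.94 = 4347
n1+n2-2 = 69
sp^2 = 4347 / 69 = 63

63.0000


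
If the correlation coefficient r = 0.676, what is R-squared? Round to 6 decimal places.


R^2 = r^2 = (0.676)^2 = 0.456976

0.456976


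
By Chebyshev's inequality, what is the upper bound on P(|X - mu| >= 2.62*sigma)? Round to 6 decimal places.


P <= 1/k^2
k^2 = 2.62^2 = 6.8644
1/k^2 = 1 / 6.8644 ≈ 0.14567916

0.145679


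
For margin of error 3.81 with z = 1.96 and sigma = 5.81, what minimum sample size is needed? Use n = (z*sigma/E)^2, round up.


z*sigma/E = 1.96 * 5.81 / 3.81 = 28469/9525 ≈ 2.988871
(z*sigma/E)^2 ≈ 8.933352
round up: n = 9

9


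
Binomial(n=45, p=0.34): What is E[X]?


E[X] = n*p = 45 * 0.34 = 15.3

15.3


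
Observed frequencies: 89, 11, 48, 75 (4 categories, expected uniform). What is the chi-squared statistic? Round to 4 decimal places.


chi2 = sum((O-E)^2/E), E = total/4
total = 223, E = 223/4 = 55.75
(89 - 55.75)^2 / 55.75 = 1105.5625 / 55.75 = 17689/892 ≈ 19.830717
(11 - 55.75)^2 / 55.75 = 2002.5625 / 55.75 = 32041/892 ≈ 35.920404
(48 - 55.75)^2 / 55.75 = 60.0625 / 55.75 = 961/892 ≈ 1.077354
(75 - 55.75)^2 / 55.75 = 370.5625 / 55.75 = 5929/892 ≈ 6.646861
chi2 = 14155/223 ≈ 63.475336

63.4753


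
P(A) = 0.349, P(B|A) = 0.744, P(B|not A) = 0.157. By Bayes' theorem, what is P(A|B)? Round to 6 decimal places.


P(A|B) = P(B|A)*P(A) / P(B), P(B) = P(B|A)*P(A) + P(B|not A)*P(not A)
P(B|A)*P(A) = 0.744 * 0.349 = 0.259656
P(B|not A)*P(not A) = 0.157 * 0.651 = 0.102207
P(B) = 0.259656 + 0.102207 = 0.361863
P(A|B) = 0.259656 / 0.361863 = 2792/3891 ≈ 0.71755333

0.717553


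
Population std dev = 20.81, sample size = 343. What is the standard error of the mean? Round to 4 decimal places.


SE = sigma / sqrt(n)
sqrt(343) ≈ 18.520259
SE = 20.81 / 18.520259 ≈ 1.123634

1.1236


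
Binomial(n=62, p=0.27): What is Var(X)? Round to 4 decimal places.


Var = n*p*(1-p) = 62 * 0.27 * 0.73 = 12.2202

12.2202


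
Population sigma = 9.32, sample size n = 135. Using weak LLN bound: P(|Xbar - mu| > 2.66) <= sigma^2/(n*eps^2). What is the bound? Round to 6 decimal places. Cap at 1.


bound = min(1, sigma^2/(n*eps^2))
sigma^2 = 9.32^2 = 86.8624
n*eps^2 = 135 * 2.66^2 = 135 * 7.0756 = 955.206
sigma^2/(n*eps^2) = 86.8624 / 955.206 ≈ 0.09093578

0.090936


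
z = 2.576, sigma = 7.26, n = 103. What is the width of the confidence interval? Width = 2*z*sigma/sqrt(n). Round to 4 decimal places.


width = 2*z*sigma/sqrt(n)
2*z*sigma = 2 * 2.576 * 7.26 = 37.40352
sqrt(103) ≈ 10.148892
width = 37.40352 / 10.148892 ≈ 3.685478

3.6855


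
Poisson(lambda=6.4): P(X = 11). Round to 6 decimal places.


P = e^(-lam) * lam^k / k!
e^(-6.4) ≈ 0.001661557
lam^k = 6.4^11 ≈ 737869762.948382
k! = 11! = 39916800
P = 0.001661557 * 737869762.948382 / 39916800 ≈ 0.030714

0.030714


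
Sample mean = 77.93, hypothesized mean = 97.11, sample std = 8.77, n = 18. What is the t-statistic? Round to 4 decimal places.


t = (xbar - mu0) / (s/sqrt(n))
xbar - mu0 = 77.93 - 97.11 = -19.18
sqrt(18) ≈ 4.24264069
s/sqrt(n) = 8.77 / 4.24264069 ≈ 2.06710882
t = -19.18 / 2.06710882 ≈ -9.278660

-9.2787


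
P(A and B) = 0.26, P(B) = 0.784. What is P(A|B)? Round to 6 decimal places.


P(A|B) = P(A and B) / P(B) = 0.26 / 0.784 = 65/196 ≈ 0.33163265

0.331633


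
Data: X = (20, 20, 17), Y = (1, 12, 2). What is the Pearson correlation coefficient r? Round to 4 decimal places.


r = sum((xi-xbar)(yi-ybar)) / sqrt(sum((xi-xbar)^2) * sum((yi-ybar)^2))
n = 3, xbar = 57/3 = 19, ybar = 15/3 = 5
Sxy = sum((xi-xbar)(yi-ybar)) = 9
Sxx = sum((xi-xbar)^2) = 6
Syy = sum((yi-ybar)^2) = 74
sqrt(Sxx*Syy) ≈ 21.071308
r = Sxy / sqrt(Sxx*Syy) = 9 / 21.071308 ≈ 0.427121

0.4271


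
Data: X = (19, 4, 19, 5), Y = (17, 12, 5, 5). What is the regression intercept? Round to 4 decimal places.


a = ybar - b*xbar, where b = sum((xi-xbar)(yi-ybar)) / sum((xi-xbar)^2)
n = 4, xbar = 47/4 = 11.75, ybar = 39/4 = 9.75
Sxy = sum((xi-xbar)(yi-ybar)) = 32.75
Sxx = sum((xi-xbar)^2) = 210.75
b = Sxy / Sxx = 131/843 ≈ 0.155397
a = 9.75 - 0.155397 * 11.75 = 6680/843 ≈ 7.924081

7.9241


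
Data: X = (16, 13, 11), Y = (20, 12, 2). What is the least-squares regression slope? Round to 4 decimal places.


b = sum((xi-xbar)(yi-ybar)) / sum((xi-xbar)^2)
n = 3, xbar = 40/3 ≈ 13.333333, ybar = 34/3 ≈ 11.333333
Sxy = sum((xi-xbar)(yi-ybar)) = 134/3 ≈ 44.666667
Sxx = sum((xi-xbar)^2) = 38/3 ≈ 12.666667
b = Sxy / Sxx = 67/19 ≈ 3.526316

3.5263


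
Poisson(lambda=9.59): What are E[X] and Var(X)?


E[X] = Var(X) = lambda = 9.59

9.59, 9.59


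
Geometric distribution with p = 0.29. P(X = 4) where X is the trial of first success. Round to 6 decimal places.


P = (1-p)^(k-1) * p
(1-p)^(k-1) = 0.71^3 = 0.357911
P = 0.357911 * 0.29 ≈ 0.1037942

0.103794


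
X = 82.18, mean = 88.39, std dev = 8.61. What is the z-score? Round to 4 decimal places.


z = (X - mu) / sigma
X - mu = 82.18 - 88.39 = -6.21
z = -6.21 / 8.61 = -207/287 ≈ -0.721254

-0.7213


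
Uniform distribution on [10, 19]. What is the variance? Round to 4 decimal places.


Var = (b-a)^2 / 12
(b-a)^2 = (19 - 10)^2 = 81
Var = 81/12 = 6.75

6.7500


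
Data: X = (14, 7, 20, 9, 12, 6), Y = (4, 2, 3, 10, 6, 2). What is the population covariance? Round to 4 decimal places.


Cov = (1/n)*sum((xi-xbar)(yi-ybar))
n = 6, xbar = 68/6 = 34/3 ≈ 11.333333, ybar = 27/6 = 4.5
sum((xi-xbar)(yi-ybar)) = -2
Cov = -2 / 6 = -1/3 ≈ -0.333333

-0.3333


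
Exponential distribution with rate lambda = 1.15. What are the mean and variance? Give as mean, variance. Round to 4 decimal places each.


mean = 1/lam, var = 1/lam^2
mean = 1 / 1.15 = 20/23 ≈ 0.869565
lam^2 = 1.15^2 = 1.3225
var = 1 / 1.3225 = 400/529 ≈ 0.756144

0.8696, 0.7561


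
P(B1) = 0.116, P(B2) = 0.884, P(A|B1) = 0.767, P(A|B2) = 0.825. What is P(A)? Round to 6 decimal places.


P(A) = P(A|B1)*P(B1) + P(A|B2)*P(B2)
P(A|B1)*P(B1) = 0.767 * 0.116 = 0.088972
P(A|B2)*P(B2) = 0.825 * 0.884 = 0.7293
P(A) = 0.088972 + 0.7293 = 0.818272

0.818272


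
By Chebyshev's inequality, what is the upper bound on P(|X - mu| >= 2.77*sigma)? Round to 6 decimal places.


P <= 1/k^2
k^2 = 2.77^2 = 7.6729
1/k^2 = 1 / 7.6729 ≈ 0.13032882

0.130329


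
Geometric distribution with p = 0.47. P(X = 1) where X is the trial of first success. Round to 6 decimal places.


P = (1-p)^(k-1) * p
(1-p)^(k-1) = 0.53^0 = 1
P = 1 * 0.47 = 0.47

0.470000


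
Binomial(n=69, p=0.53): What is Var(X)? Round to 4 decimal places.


Var = n*p*(1-p) = 69 * 0.53 * 0.47 = 17.1879

17.1879


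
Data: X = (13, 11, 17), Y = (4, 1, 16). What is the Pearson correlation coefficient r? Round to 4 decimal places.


r = sum((xi-xbar)(yi-ybar)) / sqrt(sum((xi-xbar)^2) * sum((yi-ybar)^2))
n = 3, xbar = 41/3 ≈ 13.666667, ybar = 21/3 = 7
Sxy = sum((xi-xbar)(yi-ybar)) = 48
Sxx = sum((xi-xbar)^2) = 56/3 ≈ 18.666667
Syy = sum((yi-ybar)^2) = 126
sqrt(Sxx*Syy) ≈ 48.497423
r = Sxy / sqrt(Sxx*Syy) = 48 / 48.497423 ≈ 0.989743

0.9897


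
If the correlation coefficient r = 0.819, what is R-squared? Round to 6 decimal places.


R^2 = r^2 = (0.819)^2 = 0.670761

0.670761


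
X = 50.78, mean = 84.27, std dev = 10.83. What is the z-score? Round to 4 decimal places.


z = (X - mu) / sigma
X - mu = 50.78 - 84.27 = -33.49
z = -33.49 / 10.83 = -3349/1083 ≈ -3.092336

-3.0923


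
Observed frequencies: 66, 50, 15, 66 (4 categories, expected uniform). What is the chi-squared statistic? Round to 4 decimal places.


chi2 = sum((O-E)^2/E), E = total/4
total = 197, E = 197/4 = 49.25
(66 - 49.25)^2 / 49.25 = 280.5625 / 49.25 = 4489/788 ≈ 5.696701
(50 - 49.25)^2 / 49.25 = 0.5625 / 49.25 = 9/788 ≈ 0.011421
(15 - 49.25)^2 / 49.25 = 1173.0625 / 49.25 = 18769/788 ≈ 23.818528
(66 - 49.25)^2 / 49.25 = 280.5625 / 49.25 = 4489/788 ≈ 5.696701
chi2 = 6939/197 ≈ 35.223350

35.2234


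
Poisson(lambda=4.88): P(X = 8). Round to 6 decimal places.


P = e^(-lam) * lam^k / k!
e^(-4.88) ≈ 0.007597014
lam^k = 4.88^8 ≈ 321631.499893
k! = 8! = 40320
P = 0.007597014 * 321631.499893 / 40320 ≈ 0.060601

0.060601


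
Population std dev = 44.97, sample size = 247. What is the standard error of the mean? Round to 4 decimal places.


SE = sigma / sqrt(n)
sqrt(247) ≈ 15.716234
SE = 44.97 / 15.716234 ≈ 2.861373

2.8614


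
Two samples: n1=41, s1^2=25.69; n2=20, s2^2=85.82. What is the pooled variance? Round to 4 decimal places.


sp^2 = ((n1-1)*s1^2 + (n2-1)*s2^2)/(n1+n2-2)
(n1-1)*s1^2 = 40 * 25.69 = 1027.6
(n2-1)*s2^2 = 19 * 85.82 = 1630.58
numerator = 1027.6 + 1630.58 = 2658.18
n1+n2-2 = 59
sp^2 = 2658.18 / 59 = 132909/2950 ≈ 45.053898

45.0539


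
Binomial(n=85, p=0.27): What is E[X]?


E[X] = n*p = 85 * 0.27 = 22.95

22.95


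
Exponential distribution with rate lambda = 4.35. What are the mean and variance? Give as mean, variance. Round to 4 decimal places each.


mean = 1/lam, var = 1/lam^2
mean = 1 / 4.35 = 20/87 ≈ 0.229885
lam^2 = 4.35^2 = 18.9225
var = 1 / 18.9225 = 400/7569 ≈ 0.052847

0.2299, 0.0528


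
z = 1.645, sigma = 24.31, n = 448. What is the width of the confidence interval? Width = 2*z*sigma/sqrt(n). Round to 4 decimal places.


width = 2*z*sigma/sqrt(n)
2*z*sigma = 2 * 1.645 * 24.31 = 79.9799
sqrt(448) ≈ 21.166010
width = 79.9799 / 21.166010 ≈ 3.778695

3.7787


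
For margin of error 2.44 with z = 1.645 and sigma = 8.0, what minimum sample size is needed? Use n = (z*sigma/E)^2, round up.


z*sigma/E = 1.645 * 8.0 / 2.44 = 329/61 ≈ 5.393443
(z*sigma/E)^2 = 108241/3721 ≈ 29.089223
round up: n = 30

30


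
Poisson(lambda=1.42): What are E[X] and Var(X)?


E[X] = Var(X) = lambda = 1.42

1.42, 1.42


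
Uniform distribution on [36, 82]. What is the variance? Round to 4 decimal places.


Var = (b-a)^2 / 12
(b-a)^2 = (82 - 36)^2 = 2116
Var = 2116/12 ≈ 176.333333

176.3333


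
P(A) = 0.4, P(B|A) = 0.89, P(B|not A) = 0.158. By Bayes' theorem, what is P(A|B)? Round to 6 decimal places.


P(A|B) = P(B|A)*P(A) / P(B), P(B) = P(B|A)*P(A) + P(B|not A)*P(not A)
P(B|A)*P(A) = 0.89 * 0.4 = 0.356
P(B|not A)*P(not A) = 0.158 * 0.6 = 0.0948
P(B) = 0.356 + 0.0948 = 0.4508
P(A|B) = 0.356 / 0.4508 = 890/1127 ≈ 0.78970719

0.789707


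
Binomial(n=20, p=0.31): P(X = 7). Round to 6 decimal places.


P = C(n,k) * p^k * (1-p)^(n-k)
C(20,7) = 77520
p^k = 0.31^7 ≈ 0.0002751261
(1-p)^(n-k) = 0.69^13 ≈ 0.008035968
P = 77520 * 0.0002751261 * 0.008035968 ≈ 0.171389

0.171389


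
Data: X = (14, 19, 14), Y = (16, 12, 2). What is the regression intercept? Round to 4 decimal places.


a = ybar - b*xbar, where b = sum((xi-xbar)(yi-ybar)) / sum((xi-xbar)^2)
n = 3, xbar = 47/3 ≈ 15.666667, ybar = 30/3 = 10
Sxy = sum((xi-xbar)(yi-ybar)) = 10
Sxx = sum((xi-xbar)^2) = 50/3 ≈ 16.666667
b = Sxy / Sxx = 0.6
a = 10 - 0.6 * 15.666667 = 0.6

0.6000


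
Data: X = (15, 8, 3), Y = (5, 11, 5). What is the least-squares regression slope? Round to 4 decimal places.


b = sum((xi-xbar)(yi-ybar)) / sum((xi-xbar)^2)
n = 3, xbar = 26/3 ≈ 8.666667, ybar = 21/3 = 7
Sxy = sum((xi-xbar)(yi-ybar)) = -4
Sxx = sum((xi-xbar)^2) = 218/3 ≈ 72.666667
b = Sxy / Sxx = -6/109 ≈ -0.055046

-0.0550


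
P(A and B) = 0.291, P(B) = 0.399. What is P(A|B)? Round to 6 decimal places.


P(A|B) = P(A and B) / P(B) = 0.291 / 0.399 = 97/133 ≈ 0.72932331

0.729323


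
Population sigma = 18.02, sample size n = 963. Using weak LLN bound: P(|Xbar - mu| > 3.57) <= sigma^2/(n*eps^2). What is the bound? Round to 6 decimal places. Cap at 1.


bound = min(1, sigma^2/(n*eps^2))
sigma^2 = 18.02^2 = 324.7204
n*eps^2 = 963 * 3.57^2 = 963 * 12.7449 = 12273.3387
sigma^2/(n*eps^2) = 324.7204 / 12273.3387 ≈ 0.02645738

0.026457


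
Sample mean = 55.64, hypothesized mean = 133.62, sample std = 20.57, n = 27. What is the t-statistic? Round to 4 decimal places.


t = (xbar - mu0) / (s/sqrt(n))
xbar - mu0 = 55.64 - 133.62 = -77.98
sqrt(27) ≈ 5.19615242
s/sqrt(n) = 20.57 / 5.19615242 ≈ 3.95869835
t = -77.98 / 3.95869835 ≈ -19.698394

-19.6984


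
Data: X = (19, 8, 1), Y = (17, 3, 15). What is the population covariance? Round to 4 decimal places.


Cov = (1/n)*sum((xi-xbar)(yi-ybar))
n = 3, xbar = 28/3 ≈ 9.333333, ybar = 35/3 ≈ 11.666667
sum((xi-xbar)(yi-ybar)) = 106/3 ≈ 35.333333
Cov = 35.333333 / 3 = 106/9 ≈ 11.777778

11.7778


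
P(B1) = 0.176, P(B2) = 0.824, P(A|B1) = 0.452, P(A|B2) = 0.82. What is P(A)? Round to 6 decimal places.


P(A) = P(A|B1)*P(B1) + P(A|B2)*P(B2)
P(A|B1)*P(B1) = 0.452 * 0.176 = 0.079552
P(A|B2)*P(B2) = 0.82 * 0.824 = 0.67568
P(A) = 0.079552 + 0.67568 = 0.755232

0.755232


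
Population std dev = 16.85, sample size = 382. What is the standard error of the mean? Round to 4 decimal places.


SE = sigma / sqrt(n)
sqrt(382) ≈ 19.544820
SE = 16.85 / 19.544820 ≈ 0.862121

0.8621


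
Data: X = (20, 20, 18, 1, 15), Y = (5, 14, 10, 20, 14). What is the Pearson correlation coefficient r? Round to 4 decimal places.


r = sum((xi-xbar)(yi-ybar)) / sqrt(sum((xi-xbar)^2) * sum((yi-ybar)^2))
n = 5, xbar = 74/5 = 14.8, ybar = 63/5 = 12.6
Sxy = sum((xi-xbar)(yi-ybar)) = -142.4
Sxx = sum((xi-xbar)^2) = 254.8
Syy = sum((yi-ybar)^2) = 123.2
sqrt(Sxx*Syy) ≈ 177.176071
r = Sxy / sqrt(Sxx*Syy) = -142.4 / 177.176071 ≈ -0.803720

-0.8037


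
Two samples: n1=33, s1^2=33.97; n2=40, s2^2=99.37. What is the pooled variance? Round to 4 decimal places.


sp^2 = ((n1-1)*s1^2 + (n2-1)*s2^2)/(n1+n2-2)
(n1-1)*s1^2 = 32 * 33.97 = 1087.04
(n2-1)*s2^2 = 39 * 99.37 = 3875.43
numerator = 1087.04 + 3875.43 = 4962.47
n1+n2-2 = 71
sp^2 = 4962.47 / 71 = 496247/7100 ≈ 69.893944

69.8939


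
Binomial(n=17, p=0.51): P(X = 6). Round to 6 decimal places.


P = C(n,k) * p^k * (1-p)^(n-k)
C(17,6) = 12376
p^k = 0.51^6 ≈ 0.01759629
(1-p)^(n-k) = 0.49^11 ≈ 0.0003909821
P = 12376 * 0.01759629 * 0.0003909821 ≈ 0.085145

0.085145


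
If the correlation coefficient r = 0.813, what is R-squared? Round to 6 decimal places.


R^2 = r^2 = (0.813)^2 = 0.660969

0.660969


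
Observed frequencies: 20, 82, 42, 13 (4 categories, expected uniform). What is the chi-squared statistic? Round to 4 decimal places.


chi2 = sum((O-E)^2/E), E = total/4
total = 157, E = 157/4 = 39.25
(20 - 39.25)^2 / 39.25 = 370.5625 / 39.25 = 5929/628 ≈ 9.441083
(82 - 39.25)^2 / 39.25 = 1827.5625 / 39.25 = 29241/628 ≈ 46.562102
(42 - 39.25)^2 / 39.25 = 7.5625 / 39.25 = 121/628 ≈ 0.192675
(13 - 39.25)^2 / 39.25 = 689.0625 / 39.25 = 11025/628 ≈ 17.555732
chi2 = 11579/157 ≈ 73.751592

73.7516


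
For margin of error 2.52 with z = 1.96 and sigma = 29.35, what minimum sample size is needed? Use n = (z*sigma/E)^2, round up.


z*sigma/E = 1.96 * 29.35 / 2.52 = 4109/180 ≈ 22.827778
(z*sigma/E)^2 ≈ 521.107438
round up: n = 522

522


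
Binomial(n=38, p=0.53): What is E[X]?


E[X] = n*p = 38 * 0.53 = 20.14

20.14


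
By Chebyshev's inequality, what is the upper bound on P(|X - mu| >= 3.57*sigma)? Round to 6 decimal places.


P <= 1/k^2
k^2 = 3.57^2 = 12.7449
1/k^2 = 1 / 12.7449 ≈ 0.07846276

0.078463


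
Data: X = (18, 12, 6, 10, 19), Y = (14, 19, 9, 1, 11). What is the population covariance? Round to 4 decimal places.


Cov = (1/n)*sum((xi-xbar)(yi-ybar))
n = 5, xbar = 65/5 = 13, ybar = 54/5 = 10.8
sum((xi-xbar)(yi-ybar)) = 51
Cov = 51 / 5 = 10.2

10.2000


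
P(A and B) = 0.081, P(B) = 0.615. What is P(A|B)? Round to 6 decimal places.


P(A|B) = P(A and B) / P(B) = 0.081 / 0.615 = 27/205 ≈ 0.13170732

0.131707


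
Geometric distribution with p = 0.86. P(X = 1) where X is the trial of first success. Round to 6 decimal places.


P = (1-p)^(k-1) * p
(1-p)^(k-1) = 0.14^0 = 1
P = 1 * 0.86 = 0.86

0.860000


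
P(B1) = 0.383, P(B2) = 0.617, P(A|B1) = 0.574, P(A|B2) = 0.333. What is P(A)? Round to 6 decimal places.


P(A) = P(A|B1)*P(B1) + P(A|B2)*P(B2)
P(A|B1)*P(B1) = 0.574 * 0.383 = 0.219842
P(A|B2)*P(B2) = 0.333 * 0.617 = 0.205461
P(A) = 0.219842 + 0.205461 = 0.425303

0.425303


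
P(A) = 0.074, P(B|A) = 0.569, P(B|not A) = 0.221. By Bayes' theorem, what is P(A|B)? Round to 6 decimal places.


P(A|B) = P(B|A)*P(A) / P(B), P(B) = P(B|A)*P(A) + P(B|not A)*P(not A)
P(B|A)*P(A) = 0.569 * 0.074 = 0.042106
P(B|not A)*P(not A) = 0.221 * 0.926 = 0.204646
P(B) = 0.042106 + 0.204646 = 0.246752
P(A|B) = 0.042106 / 0.246752 ≈ 0.17064097

0.170641


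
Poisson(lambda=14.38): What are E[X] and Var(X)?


E[X] = Var(X) = lambda = 14.38

14.38, 14.38


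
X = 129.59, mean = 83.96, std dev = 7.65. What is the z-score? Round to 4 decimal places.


z = (X - mu) / sigma
X - mu = 129.59 - 83.96 = 45.63
z = 45.63 / 7.65 = 507/85 ≈ 5.964706

5.9647


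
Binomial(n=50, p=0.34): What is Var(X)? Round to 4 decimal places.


Var = n*p*(1-p) = 50 * 0.34 * 0.66 = 11.22

11.2200


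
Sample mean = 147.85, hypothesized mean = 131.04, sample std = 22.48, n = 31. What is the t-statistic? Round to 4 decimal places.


t = (xbar - mu0) / (s/sqrt(n))
xbar - mu0 = 147.85 - 131.04 = 16.81
sqrt(31) ≈ 5.56776436
s/sqrt(n) = 22.48 / 5.56776436 ≈ 4.03752719
t = 16.81 / 4.03752719 ≈ 4.163439

4.1634


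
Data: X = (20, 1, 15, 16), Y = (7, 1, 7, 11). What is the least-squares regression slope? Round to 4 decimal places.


b = sum((xi-xbar)(yi-ybar)) / sum((xi-xbar)^2)
n = 4, xbar = 52/4 = 13, ybar = 26/4 = 6.5
Sxy = sum((xi-xbar)(yi-ybar)) = 84
Sxx = sum((xi-xbar)^2) = 206
b = Sxy / Sxx = 42/103 ≈ 0.407767

0.4078


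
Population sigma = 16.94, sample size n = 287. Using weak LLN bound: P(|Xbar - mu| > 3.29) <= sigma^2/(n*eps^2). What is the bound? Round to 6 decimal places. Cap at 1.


bound = min(1, sigma^2/(n*eps^2))
sigma^2 = 16.94^2 = 286.9636
n*eps^2 = 287 * 3.29^2 = 287 * 10.8241 = 3106.5167
sigma^2/(n*eps^2) = 286.9636 / 3106.5167 ≈ 0.09237472

0.092375


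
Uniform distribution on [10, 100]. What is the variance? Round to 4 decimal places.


Var = (b-a)^2 / 12
(b-a)^2 = (100 - 10)^2 = 8100
Var = 8100/12 = 675

675.0000


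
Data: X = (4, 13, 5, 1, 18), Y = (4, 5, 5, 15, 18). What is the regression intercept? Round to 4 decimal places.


a = ybar - b*xbar, where b = sum((xi-xbar)(yi-ybar)) / sum((xi-xbar)^2)
n = 5, xbar = 41/5 = 8.2, ybar = 47/5 = 9.4
Sxy = sum((xi-xbar)(yi-ybar)) = 59.6
Sxx = sum((xi-xbar)^2) = 198.8
b = Sxy / Sxx = 149/497 ≈ 0.299799
a = 9.4 - 0.299799 * 8.2 = 3450/497 ≈ 6.941650

6.9416


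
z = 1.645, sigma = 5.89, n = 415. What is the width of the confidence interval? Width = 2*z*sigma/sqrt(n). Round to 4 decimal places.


width = 2*z*sigma/sqrt(n)
2*z*sigma = 2 * 1.645 * 5.89 = 19.3781
sqrt(415) ≈ 20.371549
width = 19.3781 / 20.371549 ≈ 0.951234

0.9512


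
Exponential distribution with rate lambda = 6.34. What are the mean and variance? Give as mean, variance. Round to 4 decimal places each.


mean = 1/lam, var = 1/lam^2
mean = 1 / 6.34 = 50/317 ≈ 0.157729
lam^2 = 6.34^2 = 40.1956
var = 1 / 40.1956 ≈ 0.024878

0.1577, 0.0249


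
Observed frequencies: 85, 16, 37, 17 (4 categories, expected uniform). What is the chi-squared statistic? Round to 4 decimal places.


chi2 = sum((O-E)^2/E), E = total/4
total = 155, E = 155/4 = 38.75
(85 - 38.75)^2 / 38.75 = 2139.0625 / 38.75 = 6845/124 ≈ 55.201613
(16 - 38.75)^2 / 38.75 = 517.5625 / 38.75 = 8281/620 ≈ 13.356452
(37 - 38.75)^2 / 38.75 = 3.0625 / 38.75 = 49/620 ≈ 0.079032
(17 - 38.75)^2 / 38.75 = 473.0625 / 38.75 = 7569/620 ≈ 12.208065
chi2 = 12531/155 ≈ 80.845161

80.8452


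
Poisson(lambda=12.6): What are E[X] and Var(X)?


E[X] = Var(X) = lambda = 12.6

12.6, 12.6


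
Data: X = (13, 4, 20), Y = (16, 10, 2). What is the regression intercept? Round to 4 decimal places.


a = ybar - b*xbar, where b = sum((xi-xbar)(yi-ybar)) / sum((xi-xbar)^2)
n = 3, xbar = 37/3 ≈ 12.333333, ybar = 28/3 ≈ 9.333333
Sxy = sum((xi-xbar)(yi-ybar)) = -172/3 ≈ -57.333333
Sxx = sum((xi-xbar)^2) = 386/3 ≈ 128.666667
b = Sxy / Sxx = -86/193 ≈ -0.445596
a = 9.333333 - (-0.445596) * 12.333333 = 2862/193 ≈ 14.829016

14.8290
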